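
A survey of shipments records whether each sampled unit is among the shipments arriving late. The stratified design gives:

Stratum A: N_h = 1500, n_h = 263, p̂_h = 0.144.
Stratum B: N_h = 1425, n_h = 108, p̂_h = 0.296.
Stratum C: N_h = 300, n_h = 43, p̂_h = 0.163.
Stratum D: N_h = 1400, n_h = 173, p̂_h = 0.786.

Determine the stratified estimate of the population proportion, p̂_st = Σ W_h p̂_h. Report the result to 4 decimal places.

p̂_st ≈ 0.3864

N = 4625; stratum weights W_h = N_h/N.
p̂_st = Σ W_h p̂_h = (1500·0.144 + 1425·0.296 + 300·0.163 + 1400·0.786)/4625 = 0.38640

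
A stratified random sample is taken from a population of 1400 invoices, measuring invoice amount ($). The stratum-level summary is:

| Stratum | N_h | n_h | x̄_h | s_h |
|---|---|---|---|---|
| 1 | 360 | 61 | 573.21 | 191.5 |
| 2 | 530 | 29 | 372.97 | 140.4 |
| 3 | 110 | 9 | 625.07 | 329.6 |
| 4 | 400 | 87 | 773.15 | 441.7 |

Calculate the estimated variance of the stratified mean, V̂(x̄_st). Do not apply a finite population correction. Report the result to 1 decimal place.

V̂(x̄_st) ≈ 394.7

V̂(x̄_st) = Σ W_h² s_h²/n_h, with W_h = N_h/N and N = 1400:
  stratum 1: (360/1400)²·191.5²/61 = 39.7518
  stratum 2: (530/1400)²·140.4²/29 = 97.4164
  stratum 3: (110/1400)²·329.6²/9 = 74.518
  stratum 4: (400/1400)²·441.7²/87 = 183.063
V̂(x̄_st) = 394.749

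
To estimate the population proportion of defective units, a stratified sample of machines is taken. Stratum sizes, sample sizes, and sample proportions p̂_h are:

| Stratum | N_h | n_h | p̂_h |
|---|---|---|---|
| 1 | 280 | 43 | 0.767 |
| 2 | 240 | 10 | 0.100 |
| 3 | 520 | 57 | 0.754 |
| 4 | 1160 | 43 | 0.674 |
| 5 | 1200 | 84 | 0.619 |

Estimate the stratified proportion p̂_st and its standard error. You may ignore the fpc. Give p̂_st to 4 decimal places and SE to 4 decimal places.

N = 3400; stratum weights W_h = N_h/N.
p̂_st = Σ W_h p̂_h = (280·0.767 + 240·0.100 + 520·0.754 + 1160·0.674 + 1200·0.619)/3400 = 0.63396
V̂(p̂_st) = Σ W_h² p̂_h(1−p̂_h)/(n_h−1):
  stratum 1: (280/3400)²·0.767·0.233/42 = 2.88576e-05
  stratum 2: (240/3400)²·0.100·0.900/9 = 4.9827e-05
  stratum 3: (520/3400)²·0.754·0.246/56 = 7.7476e-05
  stratum 4: (1160/3400)²·0.674·0.326/42 = 0.000608957
  stratum 5: (1200/3400)²·0.619·0.381/83 = 0.00035395
V̂(p̂_st) = 0.00111907; SE = √V̂ = 0.0334525

p̂_st ≈ 0.6340, SE ≈ 0.0335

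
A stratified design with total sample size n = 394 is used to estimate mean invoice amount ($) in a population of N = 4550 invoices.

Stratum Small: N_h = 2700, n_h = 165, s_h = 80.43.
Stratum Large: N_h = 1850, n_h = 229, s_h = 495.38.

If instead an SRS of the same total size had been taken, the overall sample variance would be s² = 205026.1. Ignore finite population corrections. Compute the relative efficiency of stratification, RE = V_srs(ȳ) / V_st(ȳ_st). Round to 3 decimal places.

RE ≈ 2.725

V̂(ȳ_st) = Σ W_h² s_h²/n_h, with W_h = N_h/N and N = 4550:
  stratum Small: (2700/4550)²·80.43²/165 = 13.8057
  stratum Large: (1850/4550)²·495.38²/229 = 177.159
V_st = 190.964
V_srs = s²/n = 205026.1/394 = 520.371
Relative efficiency = V_srs / V_st = 520.371/190.964 = 2.7250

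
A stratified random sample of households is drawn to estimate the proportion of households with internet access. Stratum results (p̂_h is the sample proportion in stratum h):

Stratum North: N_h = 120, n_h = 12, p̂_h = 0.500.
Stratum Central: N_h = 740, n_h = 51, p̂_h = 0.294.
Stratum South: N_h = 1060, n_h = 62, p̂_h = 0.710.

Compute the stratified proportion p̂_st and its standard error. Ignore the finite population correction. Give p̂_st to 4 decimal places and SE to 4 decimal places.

N = 1920; stratum weights W_h = N_h/N.
p̂_st = Σ W_h p̂_h = (120·0.500 + 740·0.294 + 1060·0.710)/1920 = 0.53654
V̂(p̂_st) = Σ W_h² p̂_h(1−p̂_h)/(n_h−1):
  stratum North: (120/1920)²·0.500·0.500/11 = 8.87784e-05
  stratum Central: (740/1920)²·0.294·0.706/50 = 0.000616656
  stratum South: (1060/1920)²·0.710·0.290/61 = 0.00102881
V̂(p̂_st) = 0.00173425; SE = √V̂ = 0.0416443

p̂_st ≈ 0.5365, SE ≈ 0.0416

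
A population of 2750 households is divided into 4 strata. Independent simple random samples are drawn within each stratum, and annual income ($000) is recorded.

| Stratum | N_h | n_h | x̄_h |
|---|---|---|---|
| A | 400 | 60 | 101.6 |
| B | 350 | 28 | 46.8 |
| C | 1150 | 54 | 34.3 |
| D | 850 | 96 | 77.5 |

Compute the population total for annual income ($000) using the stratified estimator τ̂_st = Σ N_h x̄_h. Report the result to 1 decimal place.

τ̂_st ≈ 162340.0

τ̂_st = Σ N_h x̄_h = 400·101.6 + 350·46.8 + 1150·34.3 + 850·77.5 = 162340.0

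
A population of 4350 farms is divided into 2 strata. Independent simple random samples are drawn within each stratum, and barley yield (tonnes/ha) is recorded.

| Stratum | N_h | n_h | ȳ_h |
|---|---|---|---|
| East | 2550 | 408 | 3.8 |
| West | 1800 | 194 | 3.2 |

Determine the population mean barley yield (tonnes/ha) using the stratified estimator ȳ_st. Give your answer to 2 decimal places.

ȳ_st ≈ 3.55

N = Σ N_h = 4350. Stratum weights W_h = N_h/N.
ȳ_st = (2550·3.8 + 1800·3.2) / 4350 = 3.5517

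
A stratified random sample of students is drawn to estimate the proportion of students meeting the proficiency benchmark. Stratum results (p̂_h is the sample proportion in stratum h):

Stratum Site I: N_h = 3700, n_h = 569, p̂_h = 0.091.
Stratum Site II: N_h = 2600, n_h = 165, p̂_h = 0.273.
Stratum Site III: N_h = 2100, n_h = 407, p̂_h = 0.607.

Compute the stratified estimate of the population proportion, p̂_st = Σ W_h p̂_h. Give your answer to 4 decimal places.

N = 8400; stratum weights W_h = N_h/N.
p̂_st = Σ W_h p̂_h = (3700·0.091 + 2600·0.273 + 2100·0.607)/8400 = 0.27633

p̂_st ≈ 0.2763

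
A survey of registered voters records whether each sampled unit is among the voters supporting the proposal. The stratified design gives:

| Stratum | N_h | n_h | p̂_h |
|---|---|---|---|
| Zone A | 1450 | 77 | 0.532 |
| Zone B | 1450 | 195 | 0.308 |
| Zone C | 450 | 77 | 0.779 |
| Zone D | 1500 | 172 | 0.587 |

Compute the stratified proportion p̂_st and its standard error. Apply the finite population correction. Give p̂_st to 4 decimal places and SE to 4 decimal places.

p̂_st ≈ 0.5050, SE ≈ 0.0223

N = 4850; stratum weights W_h = N_h/N.
p̂_st = Σ W_h p̂_h = (1450·0.532 + 1450·0.308 + 450·0.779 + 1500·0.587)/4850 = 0.50496
V̂(p̂_st) = Σ W_h² (1 − n_h/N_h) p̂_h(1−p̂_h)/(n_h−1):
  stratum Zone A: (1450/4850)²·(1 − 77/1450)·0.532·0.468/76 = 0.000277267
  stratum Zone B: (1450/4850)²·(1 − 195/1450)·0.308·0.692/194 = 8.4993e-05
  stratum Zone C: (450/4850)²·(1 − 77/450)·0.779·0.221/76 = 1.61642e-05
  stratum Zone D: (1500/4850)²·(1 − 172/1500)·0.587·0.413/171 = 0.00012006
V̂(p̂_st) = 0.000498485; SE = √V̂ = 0.0223268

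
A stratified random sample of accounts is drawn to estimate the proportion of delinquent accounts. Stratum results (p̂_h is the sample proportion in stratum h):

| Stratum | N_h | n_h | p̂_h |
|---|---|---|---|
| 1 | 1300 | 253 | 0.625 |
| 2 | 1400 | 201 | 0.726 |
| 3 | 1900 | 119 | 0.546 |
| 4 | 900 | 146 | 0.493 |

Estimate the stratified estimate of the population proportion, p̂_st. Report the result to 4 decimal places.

N = 5500; stratum weights W_h = N_h/N.
p̂_st = Σ W_h p̂_h = (1300·0.625 + 1400·0.726 + 1900·0.546 + 900·0.493)/5500 = 0.60182

p̂_st ≈ 0.6018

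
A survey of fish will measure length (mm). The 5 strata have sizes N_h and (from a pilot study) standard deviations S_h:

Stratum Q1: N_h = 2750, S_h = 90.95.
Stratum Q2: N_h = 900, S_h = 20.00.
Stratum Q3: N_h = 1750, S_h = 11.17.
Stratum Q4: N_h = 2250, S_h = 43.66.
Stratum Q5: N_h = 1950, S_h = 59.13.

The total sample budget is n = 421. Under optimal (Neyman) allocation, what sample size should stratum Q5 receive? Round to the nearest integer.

97

Neyman allocation: n_h = n · N_h S_h / Σ N_i S_i, with n = 421.
  stratum Q1: N_h·S_h = 2750·90.95 = 250112.50
  stratum Q2: N_h·S_h = 900·20.00 = 18000.00
  stratum Q3: N_h·S_h = 1750·11.17 = 19547.50
  stratum Q4: N_h·S_h = 2250·43.66 = 98235.00
  stratum Q5: N_h·S_h = 1950·59.13 = 115303.50
Σ N_h S_h = 501198.50
n for stratum Q5 = 421·115303.50/501198.50 = 96.853 → 97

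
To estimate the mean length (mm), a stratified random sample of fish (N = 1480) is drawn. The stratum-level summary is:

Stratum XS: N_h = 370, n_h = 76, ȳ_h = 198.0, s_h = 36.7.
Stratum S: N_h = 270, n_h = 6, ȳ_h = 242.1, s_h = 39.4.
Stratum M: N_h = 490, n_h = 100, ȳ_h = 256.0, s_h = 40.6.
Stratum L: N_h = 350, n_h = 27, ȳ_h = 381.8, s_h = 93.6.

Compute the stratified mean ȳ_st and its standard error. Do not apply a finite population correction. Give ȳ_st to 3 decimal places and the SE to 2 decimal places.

ȳ_st ≈ 268.714, SE ≈ 5.45

ȳ_st = Σ W_h ȳ_h = (370·198.0 + 270·242.1 + 490·256.0 + 350·381.8)/1480 = 268.71419
V̂(ȳ_st) = Σ W_h² s_h²/n_h, with W_h = N_h/N and N = 1480:
  stratum XS: (370/1480)²·36.7²/76 = 1.10764
  stratum S: (270/1480)²·39.4²/6 = 8.61084
  stratum M: (490/1480)²·40.6²/100 = 1.80684
  stratum L: (350/1480)²·93.6²/27 = 18.1468
V̂(ȳ_st) = 29.6721
SE(ȳ_st) = √29.6721 = 5.44721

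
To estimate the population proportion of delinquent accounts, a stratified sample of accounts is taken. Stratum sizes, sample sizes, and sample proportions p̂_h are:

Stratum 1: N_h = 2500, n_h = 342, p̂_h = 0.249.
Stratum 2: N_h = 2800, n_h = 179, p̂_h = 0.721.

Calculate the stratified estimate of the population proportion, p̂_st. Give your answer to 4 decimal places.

p̂_st ≈ 0.4984

N = 5300; stratum weights W_h = N_h/N.
p̂_st = Σ W_h p̂_h = (2500·0.249 + 2800·0.721)/5300 = 0.49836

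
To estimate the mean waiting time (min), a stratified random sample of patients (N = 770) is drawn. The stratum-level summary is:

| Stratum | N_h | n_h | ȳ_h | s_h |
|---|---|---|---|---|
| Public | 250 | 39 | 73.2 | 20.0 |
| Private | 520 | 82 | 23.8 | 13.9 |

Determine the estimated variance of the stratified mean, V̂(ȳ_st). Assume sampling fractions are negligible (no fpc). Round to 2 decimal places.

V̂(ȳ_st) = Σ W_h² s_h²/n_h, with W_h = N_h/N and N = 770:
  stratum Public: (250/770)²·20.0²/39 = 1.08117
  stratum Private: (520/770)²·13.9²/82 = 1.07459
V̂(ȳ_st) = 2.15576

V̂(ȳ_st) ≈ 2.16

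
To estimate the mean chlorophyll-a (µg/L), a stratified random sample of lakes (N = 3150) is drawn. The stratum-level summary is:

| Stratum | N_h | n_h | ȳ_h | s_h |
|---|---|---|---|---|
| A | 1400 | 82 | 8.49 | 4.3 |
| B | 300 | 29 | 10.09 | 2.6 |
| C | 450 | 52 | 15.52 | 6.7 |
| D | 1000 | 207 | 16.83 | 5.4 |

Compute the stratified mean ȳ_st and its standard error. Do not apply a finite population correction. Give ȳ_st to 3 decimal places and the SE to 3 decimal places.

ȳ_st = Σ W_h ȳ_h = (1400·8.49 + 300·10.09 + 450·15.52 + 1000·16.83)/3150 = 12.29429
V̂(ȳ_st) = Σ W_h² s_h²/n_h, with W_h = N_h/N and N = 3150:
  stratum A: (1400/3150)²·4.3²/82 = 0.0445408
  stratum B: (300/3150)²·2.6²/29 = 0.00211432
  stratum C: (450/3150)²·6.7²/52 = 0.0176177
  stratum D: (1000/3150)²·5.4²/207 = 0.014197
V̂(ȳ_st) = 0.0784698
SE(ȳ_st) = √0.0784698 = 0.280125

ȳ_st ≈ 12.294, SE ≈ 0.280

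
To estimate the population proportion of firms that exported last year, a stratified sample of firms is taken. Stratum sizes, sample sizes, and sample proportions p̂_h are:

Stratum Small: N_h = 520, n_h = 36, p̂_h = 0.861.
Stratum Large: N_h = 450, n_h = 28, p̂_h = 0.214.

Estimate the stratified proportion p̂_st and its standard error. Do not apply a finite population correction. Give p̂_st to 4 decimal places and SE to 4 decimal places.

p̂_st ≈ 0.5608, SE ≈ 0.0482

N = 970; stratum weights W_h = N_h/N.
p̂_st = Σ W_h p̂_h = (520·0.861 + 450·0.214)/970 = 0.56085
V̂(p̂_st) = Σ W_h² p̂_h(1−p̂_h)/(n_h−1):
  stratum Small: (520/970)²·0.861·0.139/35 = 0.000982682
  stratum Large: (450/970)²·0.214·0.786/27 = 0.00134077
V̂(p̂_st) = 0.00232345; SE = √V̂ = 0.0482022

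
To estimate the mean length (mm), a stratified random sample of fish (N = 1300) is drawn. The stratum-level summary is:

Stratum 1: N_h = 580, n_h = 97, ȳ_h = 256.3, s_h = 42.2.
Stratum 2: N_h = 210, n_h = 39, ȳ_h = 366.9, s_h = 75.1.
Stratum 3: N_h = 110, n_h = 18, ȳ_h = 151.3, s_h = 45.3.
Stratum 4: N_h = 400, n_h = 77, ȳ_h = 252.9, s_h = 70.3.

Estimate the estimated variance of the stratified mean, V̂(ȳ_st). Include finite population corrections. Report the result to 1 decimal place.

V̂(ȳ_st) ≈ 11.7

V̂(ȳ_st) = Σ W_h² (1 − n_h/N_h) s_h²/n_h, with W_h = N_h/N and N = 1300:
  stratum 1: (580/1300)²·(1 − 97/580)·42.2²/97 = 3.04328
  stratum 2: (210/1300)²·(1 − 39/210)·75.1²/39 = 3.07287
  stratum 3: (110/1300)²·(1 − 18/110)·45.3²/18 = 0.682681
  stratum 4: (400/1300)²·(1 − 77/400)·70.3²/77 = 4.90677
V̂(ȳ_st) = 11.7056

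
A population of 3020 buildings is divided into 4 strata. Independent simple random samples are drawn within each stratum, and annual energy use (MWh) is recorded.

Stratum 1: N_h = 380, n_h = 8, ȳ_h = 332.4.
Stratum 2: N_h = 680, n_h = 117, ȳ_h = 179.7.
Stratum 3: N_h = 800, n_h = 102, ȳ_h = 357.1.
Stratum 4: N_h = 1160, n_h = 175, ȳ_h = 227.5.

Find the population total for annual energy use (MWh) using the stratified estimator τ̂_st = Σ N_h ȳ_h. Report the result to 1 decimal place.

τ̂_st = Σ N_h ȳ_h = 380·332.4 + 680·179.7 + 800·357.1 + 1160·227.5 = 798088.0

τ̂_st ≈ 798088.0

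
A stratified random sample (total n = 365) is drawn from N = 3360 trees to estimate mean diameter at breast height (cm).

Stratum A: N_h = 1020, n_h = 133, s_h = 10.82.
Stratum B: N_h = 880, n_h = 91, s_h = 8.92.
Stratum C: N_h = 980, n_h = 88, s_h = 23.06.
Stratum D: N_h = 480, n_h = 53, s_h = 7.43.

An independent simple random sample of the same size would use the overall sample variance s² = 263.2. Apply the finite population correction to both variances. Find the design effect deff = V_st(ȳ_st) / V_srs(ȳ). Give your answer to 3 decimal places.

deff ≈ 0.951

V̂(ȳ_st) = Σ W_h² (1 − n_h/N_h) s_h²/n_h, with W_h = N_h/N and N = 3360:
  stratum A: (1020/3360)²·(1 − 133/1020)·10.82²/133 = 0.0705421
  stratum B: (880/3360)²·(1 − 91/880)·8.92²/91 = 0.0537736
  stratum C: (980/3360)²·(1 − 88/980)·23.06²/88 = 0.467895
  stratum D: (480/3360)²·(1 − 53/480)·7.43²/53 = 0.01891
V_st = 0.611121
V_srs = (1 − 365/3360)·263.2/365 = 0.642763
deff = V_st / V_srs = 0.611121/0.642763 = 0.9508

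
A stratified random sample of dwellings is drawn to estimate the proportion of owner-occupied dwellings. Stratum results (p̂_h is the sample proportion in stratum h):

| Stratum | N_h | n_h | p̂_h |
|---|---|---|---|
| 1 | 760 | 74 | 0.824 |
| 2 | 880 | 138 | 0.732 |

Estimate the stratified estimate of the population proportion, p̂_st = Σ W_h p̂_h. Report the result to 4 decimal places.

N = 1640; stratum weights W_h = N_h/N.
p̂_st = Σ W_h p̂_h = (760·0.824 + 880·0.732)/1640 = 0.77463

p̂_st ≈ 0.7746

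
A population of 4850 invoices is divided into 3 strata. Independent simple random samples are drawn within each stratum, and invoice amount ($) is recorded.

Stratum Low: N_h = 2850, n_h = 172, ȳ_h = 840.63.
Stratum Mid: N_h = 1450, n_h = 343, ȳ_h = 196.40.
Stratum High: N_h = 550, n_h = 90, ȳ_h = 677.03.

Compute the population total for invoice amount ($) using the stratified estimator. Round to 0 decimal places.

τ̂_st = Σ N_h ȳ_h = 2850·840.63 + 1450·196.40 + 550·677.03 = 3052942

τ̂_st ≈ 3052942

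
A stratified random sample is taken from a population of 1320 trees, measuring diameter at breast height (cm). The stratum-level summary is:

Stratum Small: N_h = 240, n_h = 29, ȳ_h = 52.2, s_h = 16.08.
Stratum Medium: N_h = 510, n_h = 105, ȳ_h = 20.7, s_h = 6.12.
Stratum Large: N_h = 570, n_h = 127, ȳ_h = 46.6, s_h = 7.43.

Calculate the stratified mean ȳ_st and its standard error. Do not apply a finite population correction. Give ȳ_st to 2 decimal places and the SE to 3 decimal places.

ȳ_st = Σ W_h ȳ_h = (240·52.2 + 510·20.7 + 570·46.6)/1320 = 37.61136
V̂(ȳ_st) = Σ W_h² s_h²/n_h, with W_h = N_h/N and N = 1320:
  stratum Small: (240/1320)²·16.08²/29 = 0.294747
  stratum Medium: (510/1320)²·6.12²/105 = 0.0532483
  stratum Large: (570/1320)²·7.43²/127 = 0.0810542
V̂(ȳ_st) = 0.429049
SE(ȳ_st) = √0.429049 = 0.655018

ȳ_st ≈ 37.61, SE ≈ 0.655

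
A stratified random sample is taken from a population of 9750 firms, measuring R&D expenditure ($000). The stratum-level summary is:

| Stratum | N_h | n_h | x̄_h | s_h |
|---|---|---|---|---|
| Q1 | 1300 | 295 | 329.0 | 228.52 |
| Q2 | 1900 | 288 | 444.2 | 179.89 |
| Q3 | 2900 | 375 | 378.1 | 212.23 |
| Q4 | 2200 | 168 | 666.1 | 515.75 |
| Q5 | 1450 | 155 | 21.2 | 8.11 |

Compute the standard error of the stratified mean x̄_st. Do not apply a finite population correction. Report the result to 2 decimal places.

SE(x̄_st) ≈ 9.93

V̂(x̄_st) = Σ W_h² s_h²/n_h, with W_h = N_h/N and N = 9750:
  stratum Q1: (1300/9750)²·228.52²/295 = 3.14705
  stratum Q2: (1900/9750)²·179.89²/288 = 4.26697
  stratum Q3: (2900/9750)²·212.23²/375 = 10.626
  stratum Q4: (2200/9750)²·515.75²/168 = 80.613
  stratum Q5: (1450/9750)²·8.11²/155 = 0.00938505
V̂(x̄_st) = 98.6624
SE(x̄_st) = √98.6624 = 9.9329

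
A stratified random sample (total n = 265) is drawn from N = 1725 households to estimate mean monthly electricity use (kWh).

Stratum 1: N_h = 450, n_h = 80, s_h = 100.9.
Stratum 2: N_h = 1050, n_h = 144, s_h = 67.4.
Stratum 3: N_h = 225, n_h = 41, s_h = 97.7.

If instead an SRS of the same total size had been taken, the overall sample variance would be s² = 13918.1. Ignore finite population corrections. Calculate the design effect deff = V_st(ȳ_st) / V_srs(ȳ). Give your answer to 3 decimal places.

V̂(ȳ_st) = Σ W_h² s_h²/n_h, with W_h = N_h/N and N = 1725:
  stratum 1: (450/1725)²·100.9²/80 = 8.66042
  stratum 2: (1050/1725)²·67.4²/144 = 11.6885
  stratum 3: (225/1725)²·97.7²/41 = 3.96088
V_st = 24.3098
V_srs = s²/n = 13918.1/265 = 52.5211
deff = V_st / V_srs = 24.3098/52.5211 = 0.4629

deff ≈ 0.463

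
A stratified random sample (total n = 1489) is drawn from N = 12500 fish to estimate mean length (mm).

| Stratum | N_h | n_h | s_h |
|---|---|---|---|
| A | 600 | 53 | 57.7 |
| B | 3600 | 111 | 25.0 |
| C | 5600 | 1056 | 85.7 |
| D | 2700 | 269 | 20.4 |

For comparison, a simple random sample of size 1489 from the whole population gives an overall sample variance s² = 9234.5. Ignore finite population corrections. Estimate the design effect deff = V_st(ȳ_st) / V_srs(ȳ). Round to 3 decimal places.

V̂(ȳ_st) = Σ W_h² s_h²/n_h, with W_h = N_h/N and N = 12500:
  stratum A: (600/12500)²·57.7²/53 = 0.14473
  stratum B: (3600/12500)²·25.0²/111 = 0.467027
  stratum C: (5600/12500)²·85.7²/1056 = 1.3959
  stratum D: (2700/12500)²·20.4²/269 = 0.0721798
V_st = 2.07983
V_srs = s²/n = 9234.5/1489 = 6.20181
deff = V_st / V_srs = 2.07983/6.20181 = 0.3354

deff ≈ 0.335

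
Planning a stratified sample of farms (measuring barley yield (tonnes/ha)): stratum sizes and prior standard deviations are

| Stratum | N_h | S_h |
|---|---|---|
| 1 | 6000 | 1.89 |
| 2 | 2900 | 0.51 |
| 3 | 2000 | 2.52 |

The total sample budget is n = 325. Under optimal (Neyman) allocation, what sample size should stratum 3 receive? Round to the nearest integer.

Neyman allocation: n_h = n · N_h S_h / Σ N_i S_i, with n = 325.
  stratum 1: N_h·S_h = 6000·1.89 = 11340.00
  stratum 2: N_h·S_h = 2900·0.51 = 1479.00
  stratum 3: N_h·S_h = 2000·2.52 = 5040.00
Σ N_h S_h = 17859.00
n for stratum 3 = 325·5040.00/17859.00 = 91.718 → 92

92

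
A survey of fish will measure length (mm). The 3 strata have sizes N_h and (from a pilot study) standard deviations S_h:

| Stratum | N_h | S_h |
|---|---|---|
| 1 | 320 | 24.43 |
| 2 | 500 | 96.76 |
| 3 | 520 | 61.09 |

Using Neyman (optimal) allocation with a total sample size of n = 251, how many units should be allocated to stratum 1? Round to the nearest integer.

Neyman allocation: n_h = n · N_h S_h / Σ N_i S_i, with n = 251.
  stratum 1: N_h·S_h = 320·24.43 = 7817.60
  stratum 2: N_h·S_h = 500·96.76 = 48380.00
  stratum 3: N_h·S_h = 520·61.09 = 31766.80
Σ N_h S_h = 87964.40
n for stratum 1 = 251·7817.60/87964.40 = 22.307 → 22

22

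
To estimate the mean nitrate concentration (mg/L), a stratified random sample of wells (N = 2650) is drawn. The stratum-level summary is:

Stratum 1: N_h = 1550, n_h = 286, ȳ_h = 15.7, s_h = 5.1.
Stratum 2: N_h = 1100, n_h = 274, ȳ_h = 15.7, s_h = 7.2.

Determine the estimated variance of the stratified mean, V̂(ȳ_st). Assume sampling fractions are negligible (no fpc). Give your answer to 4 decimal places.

V̂(ȳ_st) = Σ W_h² s_h²/n_h, with W_h = N_h/N and N = 2650:
  stratum 1: (1550/2650)²·5.1²/286 = 0.0311133
  stratum 2: (1100/2650)²·7.2²/274 = 0.0325993
V̂(ȳ_st) = 0.0637126

V̂(ȳ_st) ≈ 0.0637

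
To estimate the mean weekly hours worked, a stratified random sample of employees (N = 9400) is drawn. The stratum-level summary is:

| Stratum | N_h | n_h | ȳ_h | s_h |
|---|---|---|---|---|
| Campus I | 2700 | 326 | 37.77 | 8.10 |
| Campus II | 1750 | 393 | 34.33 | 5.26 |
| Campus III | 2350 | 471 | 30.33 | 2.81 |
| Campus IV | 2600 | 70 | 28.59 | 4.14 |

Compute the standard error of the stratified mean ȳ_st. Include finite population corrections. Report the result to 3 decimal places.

V̂(ȳ_st) = Σ W_h² (1 − n_h/N_h) s_h²/n_h, with W_h = N_h/N and N = 9400:
  stratum Campus I: (2700/9400)²·(1 − 326/2700)·8.10²/326 = 0.0145996
  stratum Campus II: (1750/9400)²·(1 − 393/1750)·5.26²/393 = 0.00189209
  stratum Campus III: (2350/9400)²·(1 − 471/2350)·2.81²/471 = 0.000837781
  stratum Campus IV: (2600/9400)²·(1 − 70/2600)·4.14²/70 = 0.0182281
V̂(ȳ_st) = 0.0355576
SE(ȳ_st) = √0.0355576 = 0.188567

SE(ȳ_st) ≈ 0.189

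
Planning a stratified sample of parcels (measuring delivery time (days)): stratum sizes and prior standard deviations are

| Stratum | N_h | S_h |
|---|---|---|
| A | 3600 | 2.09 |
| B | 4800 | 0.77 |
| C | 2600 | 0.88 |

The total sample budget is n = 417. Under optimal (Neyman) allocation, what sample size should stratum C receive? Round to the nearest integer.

Neyman allocation: n_h = n · N_h S_h / Σ N_i S_i, with n = 417.
  stratum A: N_h·S_h = 3600·2.09 = 7524.00
  stratum B: N_h·S_h = 4800·0.77 = 3696.00
  stratum C: N_h·S_h = 2600·0.88 = 2288.00
Σ N_h S_h = 13508.00
n for stratum C = 417·2288.00/13508.00 = 70.632 → 71

71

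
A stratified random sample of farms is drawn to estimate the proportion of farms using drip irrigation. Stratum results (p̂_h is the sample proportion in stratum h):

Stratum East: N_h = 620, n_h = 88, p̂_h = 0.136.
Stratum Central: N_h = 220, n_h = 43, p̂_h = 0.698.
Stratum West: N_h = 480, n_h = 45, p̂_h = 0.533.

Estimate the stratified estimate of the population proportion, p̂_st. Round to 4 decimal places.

p̂_st ≈ 0.3740

N = 1320; stratum weights W_h = N_h/N.
p̂_st = Σ W_h p̂_h = (620·0.136 + 220·0.698 + 480·0.533)/1320 = 0.37403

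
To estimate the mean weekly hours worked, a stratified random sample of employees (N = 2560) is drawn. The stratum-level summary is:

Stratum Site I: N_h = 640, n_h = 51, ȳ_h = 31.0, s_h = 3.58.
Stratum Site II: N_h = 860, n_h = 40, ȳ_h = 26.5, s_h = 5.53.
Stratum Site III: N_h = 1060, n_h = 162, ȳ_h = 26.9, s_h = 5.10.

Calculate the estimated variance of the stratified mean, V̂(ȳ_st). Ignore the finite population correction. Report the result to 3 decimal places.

V̂(ȳ_st) ≈ 0.130

V̂(ȳ_st) = Σ W_h² s_h²/n_h, with W_h = N_h/N and N = 2560:
  stratum Site I: (640/2560)²·3.58²/51 = 0.0157064
  stratum Site II: (860/2560)²·5.53²/40 = 0.0862794
  stratum Site III: (1060/2560)²·5.10²/162 = 0.0275269
V̂(ȳ_st) = 0.129513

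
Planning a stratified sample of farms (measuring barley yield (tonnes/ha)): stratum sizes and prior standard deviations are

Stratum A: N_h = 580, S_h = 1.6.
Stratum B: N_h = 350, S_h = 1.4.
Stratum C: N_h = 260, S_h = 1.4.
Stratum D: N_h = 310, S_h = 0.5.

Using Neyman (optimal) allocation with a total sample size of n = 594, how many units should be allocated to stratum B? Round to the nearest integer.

Neyman allocation: n_h = n · N_h S_h / Σ N_i S_i, with n = 594.
  stratum A: N_h·S_h = 580·1.6 = 928.00
  stratum B: N_h·S_h = 350·1.4 = 490.00
  stratum C: N_h·S_h = 260·1.4 = 364.00
  stratum D: N_h·S_h = 310·0.5 = 155.00
Σ N_h S_h = 1937.00
n for stratum B = 594·490.00/1937.00 = 150.263 → 150

150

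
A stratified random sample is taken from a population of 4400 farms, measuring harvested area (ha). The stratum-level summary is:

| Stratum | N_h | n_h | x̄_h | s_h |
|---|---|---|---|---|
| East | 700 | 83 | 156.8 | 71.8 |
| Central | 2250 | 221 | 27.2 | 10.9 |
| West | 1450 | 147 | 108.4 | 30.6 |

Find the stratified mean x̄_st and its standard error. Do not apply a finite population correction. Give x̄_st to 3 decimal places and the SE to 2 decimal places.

x̄_st ≈ 74.577, SE ≈ 1.55

x̄_st = Σ W_h x̄_h = (700·156.8 + 2250·27.2 + 1450·108.4)/4400 = 74.57727
V̂(x̄_st) = Σ W_h² s_h²/n_h, with W_h = N_h/N and N = 4400:
  stratum East: (700/4400)²·71.8²/83 = 1.57203
  stratum Central: (2250/4400)²·10.9²/221 = 0.140579
  stratum West: (1450/4400)²·30.6²/147 = 0.691761
V̂(x̄_st) = 2.40437
SE(x̄_st) = √2.40437 = 1.5506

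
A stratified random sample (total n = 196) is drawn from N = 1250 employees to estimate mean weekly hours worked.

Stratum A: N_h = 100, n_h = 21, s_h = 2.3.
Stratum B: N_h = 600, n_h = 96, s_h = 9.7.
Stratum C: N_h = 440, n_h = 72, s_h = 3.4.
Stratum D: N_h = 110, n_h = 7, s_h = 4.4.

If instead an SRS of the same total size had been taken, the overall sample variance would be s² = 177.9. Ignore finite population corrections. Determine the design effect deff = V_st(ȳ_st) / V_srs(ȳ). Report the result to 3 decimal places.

deff ≈ 0.296

V̂(ȳ_st) = Σ W_h² s_h²/n_h, with W_h = N_h/N and N = 1250:
  stratum A: (100/1250)²·2.3²/21 = 0.00161219
  stratum B: (600/1250)²·9.7²/96 = 0.225816
  stratum C: (440/1250)²·3.4²/72 = 0.0198935
  stratum D: (110/1250)²·4.4²/7 = 0.0214177
V_st = 0.268739
V_srs = s²/n = 177.9/196 = 0.907653
deff = V_st / V_srs = 0.268739/0.907653 = 0.2961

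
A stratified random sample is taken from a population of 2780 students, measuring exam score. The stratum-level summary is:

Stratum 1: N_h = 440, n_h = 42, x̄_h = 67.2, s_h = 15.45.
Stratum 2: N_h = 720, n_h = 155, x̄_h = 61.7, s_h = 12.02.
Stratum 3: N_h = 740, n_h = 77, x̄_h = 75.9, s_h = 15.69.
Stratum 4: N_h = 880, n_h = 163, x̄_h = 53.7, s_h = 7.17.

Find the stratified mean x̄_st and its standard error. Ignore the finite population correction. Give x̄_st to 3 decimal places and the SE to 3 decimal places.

x̄_st ≈ 63.818, SE ≈ 0.680

x̄_st = Σ W_h x̄_h = (440·67.2 + 720·61.7 + 740·75.9 + 880·53.7)/2780 = 63.81799
V̂(x̄_st) = Σ W_h² s_h²/n_h, with W_h = N_h/N and N = 2780:
  stratum 1: (440/2780)²·15.45²/42 = 0.142372
  stratum 2: (720/2780)²·12.02²/155 = 0.0625248
  stratum 3: (740/2780)²·15.69²/77 = 0.226532
  stratum 4: (880/2780)²·7.17²/163 = 0.0316029
V̂(x̄_st) = 0.463031
SE(x̄_st) = √0.463031 = 0.680464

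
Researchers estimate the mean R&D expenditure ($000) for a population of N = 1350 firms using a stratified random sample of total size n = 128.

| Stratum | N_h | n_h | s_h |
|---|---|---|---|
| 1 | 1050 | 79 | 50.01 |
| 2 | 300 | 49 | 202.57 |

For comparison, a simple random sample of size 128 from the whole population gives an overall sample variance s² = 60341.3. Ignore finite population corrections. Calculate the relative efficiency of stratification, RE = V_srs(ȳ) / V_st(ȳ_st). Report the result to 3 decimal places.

V̂(ȳ_st) = Σ W_h² s_h²/n_h, with W_h = N_h/N and N = 1350:
  stratum 1: (1050/1350)²·50.01²/79 = 19.1513
  stratum 2: (300/1350)²·202.57²/49 = 41.3551
V_st = 60.5064
V_srs = s²/n = 60341.3/128 = 471.416
Relative efficiency = V_srs / V_st = 471.416/60.5064 = 7.7912

RE ≈ 7.791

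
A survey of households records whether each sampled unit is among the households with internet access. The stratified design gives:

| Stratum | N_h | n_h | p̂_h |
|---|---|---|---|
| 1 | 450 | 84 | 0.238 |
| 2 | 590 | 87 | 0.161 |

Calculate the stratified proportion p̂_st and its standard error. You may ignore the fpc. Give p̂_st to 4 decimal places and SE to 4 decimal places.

N = 1040; stratum weights W_h = N_h/N.
p̂_st = Σ W_h p̂_h = (450·0.238 + 590·0.161)/1040 = 0.19432
V̂(p̂_st) = Σ W_h² p̂_h(1−p̂_h)/(n_h−1):
  stratum 1: (450/1040)²·0.238·0.762/83 = 0.000409084
  stratum 2: (590/1040)²·0.161·0.839/86 = 0.000505506
V̂(p̂_st) = 0.00091459; SE = √V̂ = 0.0302422

p̂_st ≈ 0.1943, SE ≈ 0.0302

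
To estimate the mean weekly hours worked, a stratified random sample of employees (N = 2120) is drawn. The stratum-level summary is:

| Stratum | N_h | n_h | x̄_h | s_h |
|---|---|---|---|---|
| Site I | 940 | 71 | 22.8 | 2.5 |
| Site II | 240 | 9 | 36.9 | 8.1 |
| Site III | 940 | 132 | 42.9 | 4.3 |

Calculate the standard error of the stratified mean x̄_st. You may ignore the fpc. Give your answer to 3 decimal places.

SE(x̄_st) ≈ 0.372

V̂(x̄_st) = Σ W_h² s_h²/n_h, with W_h = N_h/N and N = 2120:
  stratum Site I: (940/2120)²·2.5²/71 = 0.0173064
  stratum Site II: (240/2120)²·8.1²/9 = 0.0934283
  stratum Site III: (940/2120)²·4.3²/132 = 0.0275389
V̂(x̄_st) = 0.138274
SE(x̄_st) = √0.138274 = 0.371852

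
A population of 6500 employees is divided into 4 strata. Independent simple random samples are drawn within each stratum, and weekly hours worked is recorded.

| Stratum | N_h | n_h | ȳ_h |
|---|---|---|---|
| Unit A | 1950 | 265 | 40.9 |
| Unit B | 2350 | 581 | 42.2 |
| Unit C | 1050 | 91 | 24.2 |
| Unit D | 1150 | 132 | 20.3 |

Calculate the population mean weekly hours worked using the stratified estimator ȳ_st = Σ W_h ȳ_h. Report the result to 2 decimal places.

N = Σ N_h = 6500. Stratum weights W_h = N_h/N.
ȳ_st = (1950·40.9 + 2350·42.2 + 1050·24.2 + 1150·20.3) / 6500 = 35.0277

ȳ_st ≈ 35.03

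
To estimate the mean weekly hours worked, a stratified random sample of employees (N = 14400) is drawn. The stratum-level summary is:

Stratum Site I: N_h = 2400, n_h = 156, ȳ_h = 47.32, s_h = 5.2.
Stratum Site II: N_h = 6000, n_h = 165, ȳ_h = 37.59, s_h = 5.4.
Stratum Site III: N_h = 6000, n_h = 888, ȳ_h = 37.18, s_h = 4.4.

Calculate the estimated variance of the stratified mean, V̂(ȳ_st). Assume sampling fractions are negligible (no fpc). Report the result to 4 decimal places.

V̂(ȳ_st) = Σ W_h² s_h²/n_h, with W_h = N_h/N and N = 14400:
  stratum Site I: (2400/14400)²·5.2²/156 = 0.00481481
  stratum Site II: (6000/14400)²·5.4²/165 = 0.0306818
  stratum Site III: (6000/14400)²·4.4²/888 = 0.00378504
V̂(ȳ_st) = 0.0392817

V̂(ȳ_st) ≈ 0.0393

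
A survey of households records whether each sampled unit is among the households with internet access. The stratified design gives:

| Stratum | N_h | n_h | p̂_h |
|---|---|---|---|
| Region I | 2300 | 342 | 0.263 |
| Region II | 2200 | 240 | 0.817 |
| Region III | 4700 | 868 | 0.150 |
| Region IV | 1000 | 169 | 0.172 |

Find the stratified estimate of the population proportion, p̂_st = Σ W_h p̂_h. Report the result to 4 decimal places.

N = 10200; stratum weights W_h = N_h/N.
p̂_st = Σ W_h p̂_h = (2300·0.263 + 2200·0.817 + 4700·0.150 + 1000·0.172)/10200 = 0.32150

p̂_st ≈ 0.3215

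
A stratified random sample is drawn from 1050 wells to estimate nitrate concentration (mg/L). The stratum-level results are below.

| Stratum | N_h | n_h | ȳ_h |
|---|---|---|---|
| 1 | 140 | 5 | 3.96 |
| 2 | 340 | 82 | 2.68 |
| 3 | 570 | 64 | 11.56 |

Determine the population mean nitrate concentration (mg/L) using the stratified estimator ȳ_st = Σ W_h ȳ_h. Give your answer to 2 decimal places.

N = Σ N_h = 1050. Stratum weights W_h = N_h/N.
ȳ_st = (140·3.96 + 340·2.68 + 570·11.56) / 1050 = 7.6712

ȳ_st ≈ 7.67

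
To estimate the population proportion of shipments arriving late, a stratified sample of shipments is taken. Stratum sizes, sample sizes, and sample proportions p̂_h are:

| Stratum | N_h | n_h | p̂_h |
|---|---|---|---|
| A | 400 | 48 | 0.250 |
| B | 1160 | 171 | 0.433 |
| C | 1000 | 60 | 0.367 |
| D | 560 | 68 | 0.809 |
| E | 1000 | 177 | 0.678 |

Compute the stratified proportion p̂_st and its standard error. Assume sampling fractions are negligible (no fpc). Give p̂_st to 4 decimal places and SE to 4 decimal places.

N = 4120; stratum weights W_h = N_h/N.
p̂_st = Σ W_h p̂_h = (400·0.250 + 1160·0.433 + 1000·0.367 + 560·0.809 + 1000·0.678)/4120 = 0.50979
V̂(p̂_st) = Σ W_h² p̂_h(1−p̂_h)/(n_h−1):
  stratum A: (400/4120)²·0.250·0.750/47 = 3.76036e-05
  stratum B: (1160/4120)²·0.433·0.567/170 = 0.000114484
  stratum C: (1000/4120)²·0.367·0.633/59 = 0.000231965
  stratum D: (560/4120)²·0.809·0.191/67 = 4.26078e-05
  stratum E: (1000/4120)²·0.678·0.322/176 = 7.30766e-05
V̂(p̂_st) = 0.000499737; SE = √V̂ = 0.0223548

p̂_st ≈ 0.5098, SE ≈ 0.0224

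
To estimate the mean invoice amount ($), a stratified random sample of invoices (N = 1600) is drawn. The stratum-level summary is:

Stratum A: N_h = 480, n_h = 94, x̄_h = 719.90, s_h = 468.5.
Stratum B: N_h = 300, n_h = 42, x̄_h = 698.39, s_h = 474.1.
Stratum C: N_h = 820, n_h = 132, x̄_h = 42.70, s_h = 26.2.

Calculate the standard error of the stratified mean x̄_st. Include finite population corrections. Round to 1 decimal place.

V̂(x̄_st) = Σ W_h² (1 − n_h/N_h) s_h²/n_h, with W_h = N_h/N and N = 1600:
  stratum A: (480/1600)²·(1 − 94/480)·468.5²/94 = 168.997
  stratum B: (300/1600)²·(1 − 42/300)·474.1²/42 = 161.805
  stratum C: (820/1600)²·(1 − 132/820)·26.2²/132 = 1.14602
V̂(x̄_st) = 331.948
SE(x̄_st) = √331.948 = 18.2194

SE(x̄_st) ≈ 18.2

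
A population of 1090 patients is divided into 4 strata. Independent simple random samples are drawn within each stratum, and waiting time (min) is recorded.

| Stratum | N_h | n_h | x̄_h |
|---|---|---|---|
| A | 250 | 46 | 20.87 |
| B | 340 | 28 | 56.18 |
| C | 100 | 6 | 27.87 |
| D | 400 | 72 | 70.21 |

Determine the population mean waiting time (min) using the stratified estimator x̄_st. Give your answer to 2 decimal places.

x̄_st ≈ 50.63

N = Σ N_h = 1090. Stratum weights W_h = N_h/N.
x̄_st = (250·20.87 + 340·56.18 + 100·27.87 + 400·70.21) / 1090 = 50.6328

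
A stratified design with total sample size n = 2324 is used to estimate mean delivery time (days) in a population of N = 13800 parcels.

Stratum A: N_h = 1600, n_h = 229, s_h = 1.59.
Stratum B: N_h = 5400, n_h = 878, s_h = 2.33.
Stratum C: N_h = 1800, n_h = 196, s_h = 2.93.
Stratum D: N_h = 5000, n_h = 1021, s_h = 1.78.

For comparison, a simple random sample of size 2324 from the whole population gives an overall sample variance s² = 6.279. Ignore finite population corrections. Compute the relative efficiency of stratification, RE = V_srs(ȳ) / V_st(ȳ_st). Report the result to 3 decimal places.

V̂(ȳ_st) = Σ W_h² s_h²/n_h, with W_h = N_h/N and N = 13800:
  stratum A: (1600/13800)²·1.59²/229 = 0.000148402
  stratum B: (5400/13800)²·2.33²/878 = 0.000946775
  stratum C: (1800/13800)²·2.93²/196 = 0.000745188
  stratum D: (5000/13800)²·1.78²/1021 = 0.000407377
V_st = 0.00224774
V_srs = s²/n = 6.279/2324 = 0.00270181
Relative efficiency = V_srs / V_st = 0.00270181/0.00224774 = 1.2020

RE ≈ 1.202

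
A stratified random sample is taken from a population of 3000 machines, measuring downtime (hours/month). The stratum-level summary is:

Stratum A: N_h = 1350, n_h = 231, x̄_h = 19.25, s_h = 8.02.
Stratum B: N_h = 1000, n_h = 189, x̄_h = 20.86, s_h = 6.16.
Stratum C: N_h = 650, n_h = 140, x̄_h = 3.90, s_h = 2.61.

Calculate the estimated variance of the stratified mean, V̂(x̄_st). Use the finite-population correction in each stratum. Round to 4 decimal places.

V̂(x̄_st) ≈ 0.0666

V̂(x̄_st) = Σ W_h² (1 − n_h/N_h) s_h²/n_h, with W_h = N_h/N and N = 3000:
  stratum A: (1350/3000)²·(1 − 231/1350)·8.02²/231 = 0.0467367
  stratum B: (1000/3000)²·(1 − 189/1000)·6.16²/189 = 0.0180916
  stratum C: (650/3000)²·(1 − 140/650)·2.61²/140 = 0.00179223
V̂(x̄_st) = 0.0666206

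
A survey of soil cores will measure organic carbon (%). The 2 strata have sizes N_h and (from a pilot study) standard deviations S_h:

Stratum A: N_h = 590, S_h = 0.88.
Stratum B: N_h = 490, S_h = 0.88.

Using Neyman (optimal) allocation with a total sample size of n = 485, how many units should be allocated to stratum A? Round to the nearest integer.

Neyman allocation: n_h = n · N_h S_h / Σ N_i S_i, with n = 485.
  stratum A: N_h·S_h = 590·0.88 = 519.20
  stratum B: N_h·S_h = 490·0.88 = 431.20
Σ N_h S_h = 950.40
n for stratum A = 485·519.20/950.40 = 264.954 → 265

265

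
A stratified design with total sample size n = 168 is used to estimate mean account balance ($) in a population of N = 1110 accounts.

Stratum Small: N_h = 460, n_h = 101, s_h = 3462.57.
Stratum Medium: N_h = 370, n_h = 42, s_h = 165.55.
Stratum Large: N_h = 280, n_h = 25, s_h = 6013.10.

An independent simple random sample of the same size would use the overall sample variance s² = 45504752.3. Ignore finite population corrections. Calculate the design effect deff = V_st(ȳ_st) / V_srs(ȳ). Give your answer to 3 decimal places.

V̂(ȳ_st) = Σ W_h² s_h²/n_h, with W_h = N_h/N and N = 1110:
  stratum Small: (460/1110)²·3462.57²/101 = 20386.6
  stratum Medium: (370/1110)²·165.55²/42 = 72.5048
  stratum Large: (280/1110)²·6013.10²/25 = 92029.5
V_st = 112489
V_srs = s²/n = 45504752.3/168 = 270862
deff = V_st / V_srs = 112489/270862 = 0.4153

deff ≈ 0.415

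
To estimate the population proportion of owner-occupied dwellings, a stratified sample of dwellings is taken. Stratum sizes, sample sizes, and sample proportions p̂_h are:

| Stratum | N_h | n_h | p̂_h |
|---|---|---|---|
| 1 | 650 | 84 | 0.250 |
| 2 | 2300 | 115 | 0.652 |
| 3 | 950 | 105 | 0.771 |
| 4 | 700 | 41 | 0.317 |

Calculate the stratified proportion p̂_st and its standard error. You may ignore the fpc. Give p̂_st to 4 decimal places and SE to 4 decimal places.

p̂_st ≈ 0.5688, SE ≈ 0.0272

N = 4600; stratum weights W_h = N_h/N.
p̂_st = Σ W_h p̂_h = (650·0.250 + 2300·0.652 + 950·0.771 + 700·0.317)/4600 = 0.56879
V̂(p̂_st) = Σ W_h² p̂_h(1−p̂_h)/(n_h−1):
  stratum 1: (650/4600)²·0.250·0.750/83 = 4.5106e-05
  stratum 2: (2300/4600)²·0.652·0.348/114 = 0.000497579
  stratum 3: (950/4600)²·0.771·0.229/104 = 7.24083e-05
  stratum 4: (700/4600)²·0.317·0.683/40 = 0.000125343
V̂(p̂_st) = 0.000740436; SE = √V̂ = 0.027211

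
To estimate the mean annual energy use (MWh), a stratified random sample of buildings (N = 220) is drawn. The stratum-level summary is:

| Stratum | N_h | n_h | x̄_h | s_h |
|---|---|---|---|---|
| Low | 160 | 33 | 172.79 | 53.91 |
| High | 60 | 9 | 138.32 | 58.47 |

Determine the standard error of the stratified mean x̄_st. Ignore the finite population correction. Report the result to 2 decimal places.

SE(x̄_st) ≈ 8.65

V̂(x̄_st) = Σ W_h² s_h²/n_h, with W_h = N_h/N and N = 220:
  stratum Low: (160/220)²·53.91²/33 = 46.5821
  stratum High: (60/220)²·58.47²/9 = 28.2541
V̂(x̄_st) = 74.8362
SE(x̄_st) = √74.8362 = 8.65079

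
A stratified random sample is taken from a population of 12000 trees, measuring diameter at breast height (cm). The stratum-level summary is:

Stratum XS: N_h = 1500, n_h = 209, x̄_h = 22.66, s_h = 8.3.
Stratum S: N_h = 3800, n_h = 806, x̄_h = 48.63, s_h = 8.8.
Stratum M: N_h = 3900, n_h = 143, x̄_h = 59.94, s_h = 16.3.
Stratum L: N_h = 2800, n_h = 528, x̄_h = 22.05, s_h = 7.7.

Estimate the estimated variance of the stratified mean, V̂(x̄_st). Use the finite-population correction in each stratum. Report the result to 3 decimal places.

V̂(x̄_st) ≈ 0.206

V̂(x̄_st) = Σ W_h² (1 − n_h/N_h) s_h²/n_h, with W_h = N_h/N and N = 12000:
  stratum XS: (1500/12000)²·(1 − 209/1500)·8.3²/209 = 0.00443266
  stratum S: (3800/12000)²·(1 − 806/3800)·8.8²/806 = 0.00759107
  stratum M: (3900/12000)²·(1 − 143/3900)·16.3²/143 = 0.189053
  stratum L: (2800/12000)²·(1 − 528/2800)·7.7²/528 = 0.0049608
V̂(x̄_st) = 0.206037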